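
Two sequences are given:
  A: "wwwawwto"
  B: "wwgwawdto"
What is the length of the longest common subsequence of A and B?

Backtracking the LCS table gives one alignment: w (A1,B1) → w (A2,B2) → w (A3,B4) → a (A4,B5) → w (A5,B6) → t (A7,B8) → o (A8,B9).
So the longest common subsequence has length 7.

7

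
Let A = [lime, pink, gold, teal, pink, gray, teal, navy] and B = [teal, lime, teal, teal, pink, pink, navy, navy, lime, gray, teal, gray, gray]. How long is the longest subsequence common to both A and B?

A longest common subsequence is lime, pink, pink, gray, teal (length 5); the LCS DP confirms no longer common subsequence exists.

5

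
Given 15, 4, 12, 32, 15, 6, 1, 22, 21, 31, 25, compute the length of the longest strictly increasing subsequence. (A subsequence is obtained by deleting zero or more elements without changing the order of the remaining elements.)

5

Scanning left to right, the best length ending at each element is: 15→1, 4→1, 12→2, 32→3, 15→3, 6→2, 1→1, 22→4, 21→4, 31→5, 25→5.
So the longest increasing subsequence has length 5, e.g. 4, 12, 15, 22, 31.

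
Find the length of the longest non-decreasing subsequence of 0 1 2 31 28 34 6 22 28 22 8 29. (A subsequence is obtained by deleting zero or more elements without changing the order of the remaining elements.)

7

Scanning left to right, the best length ending at each element is: 0→1, 1→2, 2→3, 31→4, 28→4, 34→5, 6→4, 22→5, 28→6, 22→6, 8→5, 29→7.
So the longest non-decreasing subsequence has length 7, e.g. 0, 1, 2, 6, 22, 28, 29.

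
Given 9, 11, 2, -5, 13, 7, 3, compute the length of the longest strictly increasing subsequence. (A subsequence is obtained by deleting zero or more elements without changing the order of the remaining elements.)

3

Scanning left to right, the best length ending at each element is: 9→1, 11→2, 2→1, -5→1, 13→3, 7→2, 3→2.
So the longest increasing subsequence has length 3, e.g. 9, 11, 13.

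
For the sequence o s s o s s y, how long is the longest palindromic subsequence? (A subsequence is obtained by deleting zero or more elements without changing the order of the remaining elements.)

5

One longest palindromic subsequence is ssoss (positions 2,3,4,5,6); it reads the same forward and backward, and the interval DP gives dp[1][7] = 5.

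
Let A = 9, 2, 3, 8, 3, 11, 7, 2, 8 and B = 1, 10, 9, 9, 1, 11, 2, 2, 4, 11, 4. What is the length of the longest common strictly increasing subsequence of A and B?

For each value that appears in both, track the longest common increasing run ending there.
The best achievable length is 2; one witness is 9, 11 (A-positions 1,6, B-positions 3,6).

2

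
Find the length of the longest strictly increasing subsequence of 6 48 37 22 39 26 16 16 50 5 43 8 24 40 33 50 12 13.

5

One longest increasing subsequence is 6, 37, 39, 43, 50 (positions 1,3,5,11,16), of length 5; no longer one exists.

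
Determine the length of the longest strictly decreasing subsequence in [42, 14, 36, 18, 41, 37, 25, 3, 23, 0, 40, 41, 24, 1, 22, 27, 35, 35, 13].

Let dp[i] be the longest decreasing subsequence ending at position i. Then dp = [1, 2, 2, 3, 2, 3, 4, 5, 5, 6, 3, 2, 5, 6, 6, 4, 4, 4, 7].
The maximum is 7; one witness is 42, 41, 37, 25, 23, 22, 13 at positions 1,5,6,7,9,15,19.

7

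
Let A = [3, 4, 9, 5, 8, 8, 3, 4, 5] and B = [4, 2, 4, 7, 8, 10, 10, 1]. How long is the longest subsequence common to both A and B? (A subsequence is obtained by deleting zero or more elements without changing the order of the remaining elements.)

2

Backtracking the LCS table gives one alignment: 4 (A2,B3) → 8 (A5,B5).
So the longest common subsequence has length 2.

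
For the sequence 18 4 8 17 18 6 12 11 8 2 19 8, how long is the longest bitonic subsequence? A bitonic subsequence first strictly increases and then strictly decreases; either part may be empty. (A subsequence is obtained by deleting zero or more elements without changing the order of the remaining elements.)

8

Let inc[i] be the LIS ending at i and dec[i] the longest strictly decreasing subsequence starting at i. inc = [1, 1, 2, 3, 4, 2, 3, 3, 3, 1, 5, 3], dec = [6, 2, 3, 5, 5, 2, 4, 3, 2, 1, 2, 1].
max_i inc[i]+dec[i]−1 = 8, with one witness 4, 8, 17, 18, 12, 11, 8, 2.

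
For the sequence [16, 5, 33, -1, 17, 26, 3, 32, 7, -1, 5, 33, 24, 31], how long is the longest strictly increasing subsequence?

5

Let dp[i] be the longest increasing subsequence ending at position i. Then dp = [1, 1, 2, 1, 2, 3, 2, 4, 3, 1, 3, 5, 4, 5].
The maximum is 5; one witness is 16, 17, 26, 32, 33 at positions 1,5,6,8,12.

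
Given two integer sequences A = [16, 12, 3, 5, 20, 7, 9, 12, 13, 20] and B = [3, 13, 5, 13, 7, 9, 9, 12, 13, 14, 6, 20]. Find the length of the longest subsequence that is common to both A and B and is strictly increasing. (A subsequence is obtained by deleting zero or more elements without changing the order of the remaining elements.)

For each value that appears in both, track the longest common increasing run ending there.
The best achievable length is 7; one witness is 3, 5, 7, 9, 12, 13, 20 (A-positions 3,4,6,7,8,9,10, B-positions 1,3,5,6,8,9,12).

7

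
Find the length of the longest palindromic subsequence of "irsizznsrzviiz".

One longest palindromic subsequence is irszzsri (positions 1,2,3,5,6,8,9,13); it reads the same forward and backward, and the interval DP gives dp[1][14] = 8.

8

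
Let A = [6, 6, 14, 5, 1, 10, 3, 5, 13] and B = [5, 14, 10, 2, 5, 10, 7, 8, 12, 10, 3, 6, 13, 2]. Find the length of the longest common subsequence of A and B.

5

Backtracking the LCS table gives one alignment: 14 (A3,B2) → 5 (A4,B5) → 10 (A6,B10) → 3 (A7,B11) → 13 (A9,B13).
So the longest common subsequence has length 5.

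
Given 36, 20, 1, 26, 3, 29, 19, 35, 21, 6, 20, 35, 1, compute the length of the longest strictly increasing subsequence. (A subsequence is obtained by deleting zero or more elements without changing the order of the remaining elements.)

Let dp[i] be the longest increasing subsequence ending at position i. Then dp = [1, 1, 1, 2, 2, 3, 3, 4, 4, 3, 4, 5, 1].
The maximum is 5; one witness is 1, 3, 19, 21, 35 at positions 3,5,7,9,12.

5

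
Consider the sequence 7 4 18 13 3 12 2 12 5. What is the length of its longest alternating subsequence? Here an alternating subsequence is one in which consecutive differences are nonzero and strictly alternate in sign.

8

Track the best alternating length ending on an up-step vs a down-step at each position: up/down = 1/1, 1/2, 3/1, 3/4, 1/4, 5/4, 1/6, 7/4, 7/8.
The maximum over both is 8; one such subsequence is 7, 4, 18, 3, 12, 2, 12, 5.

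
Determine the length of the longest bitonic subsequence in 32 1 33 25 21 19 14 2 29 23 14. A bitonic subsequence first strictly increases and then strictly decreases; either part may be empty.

7

One longest bitonic subsequence is 32, 33, 25, 21, 19, 14, 2 (positions 1,3,4,5,6,7,8): it rises to 33 then falls. Length 7 is optimal.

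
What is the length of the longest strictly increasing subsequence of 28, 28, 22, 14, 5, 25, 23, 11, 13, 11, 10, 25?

Scanning left to right, the best length ending at each element is: 28→1, 28→1, 22→1, 14→1, 5→1, 25→2, 23→2, 11→2, 13→3, 11→2, 10→2, 25→4.
So the longest increasing subsequence has length 4, e.g. 5, 11, 13, 25.

4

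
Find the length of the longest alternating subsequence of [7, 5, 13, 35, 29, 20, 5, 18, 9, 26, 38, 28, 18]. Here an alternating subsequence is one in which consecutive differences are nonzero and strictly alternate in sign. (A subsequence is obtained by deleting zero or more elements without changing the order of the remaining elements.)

Track the best alternating length ending on an up-step vs a down-step at each position: up/down = 1/1, 1/2, 3/1, 3/1, 3/4, 3/4, 1/4, 5/4, 5/6, 7/4, 7/1, 7/8, 7/8.
The maximum over both is 8; one such subsequence is 7, 5, 13, 5, 18, 9, 38, 28.

8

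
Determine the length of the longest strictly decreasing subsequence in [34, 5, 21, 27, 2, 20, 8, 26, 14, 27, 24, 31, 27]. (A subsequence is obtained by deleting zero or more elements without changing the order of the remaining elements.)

4

One longest decreasing subsequence is 34, 21, 20, 8 (positions 1,3,6,7), of length 4; no longer one exists.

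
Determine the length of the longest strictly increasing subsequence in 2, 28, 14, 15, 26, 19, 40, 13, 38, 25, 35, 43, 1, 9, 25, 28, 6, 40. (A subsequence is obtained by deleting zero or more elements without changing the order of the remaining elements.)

7

Let dp[i] be the longest increasing subsequence ending at position i. Then dp = [1, 2, 2, 3, 4, 4, 5, 2, 5, 5, 6, 7, 1, 2, 5, 6, 2, 7].
The maximum is 7; one witness is 2, 14, 15, 19, 25, 35, 43 at positions 1,3,4,6,10,11,12.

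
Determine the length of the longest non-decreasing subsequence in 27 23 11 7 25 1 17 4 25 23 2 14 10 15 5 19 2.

5

Scanning left to right, the best length ending at each element is: 27→1, 23→1, 11→1, 7→1, 25→2, 1→1, 17→2, 4→2, 25→3, 23→3, 2→2, 14→3, 10→3, 15→4, 5→3, 19→5, 2→3.
So the longest non-decreasing subsequence has length 5, e.g. 1, 4, 14, 15, 19.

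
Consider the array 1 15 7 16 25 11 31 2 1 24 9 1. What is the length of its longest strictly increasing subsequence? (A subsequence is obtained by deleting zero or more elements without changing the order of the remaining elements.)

One longest increasing subsequence is 1, 15, 16, 25, 31 (positions 1,2,4,5,7), of length 5; no longer one exists.

5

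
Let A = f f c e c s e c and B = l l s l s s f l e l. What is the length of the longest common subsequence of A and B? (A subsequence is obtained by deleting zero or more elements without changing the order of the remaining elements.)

2

A longest common subsequence is fe (length 2); the LCS DP confirms no longer common subsequence exists.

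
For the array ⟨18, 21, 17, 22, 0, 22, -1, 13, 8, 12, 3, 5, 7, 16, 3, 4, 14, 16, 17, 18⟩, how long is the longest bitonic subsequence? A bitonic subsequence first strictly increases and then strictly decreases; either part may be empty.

8

One longest bitonic subsequence is 0, 3, 5, 7, 14, 16, 17, 18 (positions 5,11,12,13,17,18,19,20): it rises to 18 then falls. Length 8 is optimal.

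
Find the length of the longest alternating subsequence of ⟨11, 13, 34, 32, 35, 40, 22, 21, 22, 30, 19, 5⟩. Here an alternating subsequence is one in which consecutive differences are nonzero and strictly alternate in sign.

A longest alternating subsequence is 11, 34, 32, 35, 21, 22, 19 (positions 1,3,4,5,8,9,11); its 6 consecutive differences strictly alternate in sign, and length 7 is optimal.

7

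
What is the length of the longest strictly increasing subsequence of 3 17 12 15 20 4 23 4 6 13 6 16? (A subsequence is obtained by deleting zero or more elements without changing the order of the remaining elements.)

5

Let dp[i] be the longest increasing subsequence ending at position i. Then dp = [1, 2, 2, 3, 4, 2, 5, 2, 3, 4, 3, 5].
The maximum is 5; one witness is 3, 12, 15, 20, 23 at positions 1,3,4,5,7.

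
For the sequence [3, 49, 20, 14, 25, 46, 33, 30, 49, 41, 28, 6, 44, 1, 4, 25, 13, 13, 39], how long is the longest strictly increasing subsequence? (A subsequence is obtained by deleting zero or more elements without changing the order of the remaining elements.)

One longest increasing subsequence is 3, 20, 25, 33, 41, 44 (positions 1,3,5,7,10,13), of length 6; no longer one exists.

6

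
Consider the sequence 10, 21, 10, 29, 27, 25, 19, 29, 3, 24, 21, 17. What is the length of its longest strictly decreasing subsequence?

One longest decreasing subsequence is 29, 27, 25, 24, 21, 17 (positions 4,5,6,10,11,12), of length 6; no longer one exists.

6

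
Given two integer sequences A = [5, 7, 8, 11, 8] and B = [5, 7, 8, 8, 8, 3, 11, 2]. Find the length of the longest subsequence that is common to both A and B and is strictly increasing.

4

A longest common strictly increasing subsequence is 5, 7, 8, 11 (length 4); it appears in order in both A and B, and no longer such subsequence exists.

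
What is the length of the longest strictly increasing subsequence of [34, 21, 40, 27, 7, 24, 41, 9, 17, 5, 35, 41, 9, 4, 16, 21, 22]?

One longest increasing subsequence is 7, 9, 17, 35, 41 (positions 5,8,9,11,12), of length 5; no longer one exists.

5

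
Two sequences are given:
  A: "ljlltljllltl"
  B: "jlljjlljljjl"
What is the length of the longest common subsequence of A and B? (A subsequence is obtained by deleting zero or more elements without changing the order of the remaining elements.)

A longest common subsequence is jlljllll (length 8); the LCS DP confirms no longer common subsequence exists.

8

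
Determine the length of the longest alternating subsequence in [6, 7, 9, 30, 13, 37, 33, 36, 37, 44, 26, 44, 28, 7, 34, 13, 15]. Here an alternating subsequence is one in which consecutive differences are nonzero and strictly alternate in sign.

Track the best alternating length ending on an up-step vs a down-step at each position: up/down = 1/1, 2/1, 2/1, 2/1, 2/3, 4/1, 4/5, 6/5, 6/1, 6/1, 4/7, 8/1, 8/9, 2/9, 10/9, 10/11, 12/11.
The maximum over both is 12; one such subsequence is 6, 30, 13, 37, 33, 36, 26, 44, 28, 34, 13, 15.

12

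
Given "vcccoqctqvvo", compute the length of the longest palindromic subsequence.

One longest palindromic subsequence is vccccv (positions 1,2,3,4,7,11); it reads the same forward and backward, and the interval DP gives dp[1][12] = 6.

6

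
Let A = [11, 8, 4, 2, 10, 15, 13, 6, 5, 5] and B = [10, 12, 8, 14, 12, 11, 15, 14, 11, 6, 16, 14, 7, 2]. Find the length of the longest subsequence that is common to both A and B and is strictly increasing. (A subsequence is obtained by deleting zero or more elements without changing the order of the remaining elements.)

2

For each value that appears in both, track the longest common increasing run ending there.
The best achievable length is 2; one witness is 10, 15 (A-positions 5,6, B-positions 1,7).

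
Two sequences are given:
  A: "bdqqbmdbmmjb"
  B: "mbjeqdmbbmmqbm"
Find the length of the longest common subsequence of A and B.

7

Backtracking the LCS table gives one alignment: b (A1,B2) → d (A2,B6) → b (A5,B8) → b (A8,B9) → m (A9,B10) → m (A10,B11) → b (A12,B13).
So the longest common subsequence has length 7.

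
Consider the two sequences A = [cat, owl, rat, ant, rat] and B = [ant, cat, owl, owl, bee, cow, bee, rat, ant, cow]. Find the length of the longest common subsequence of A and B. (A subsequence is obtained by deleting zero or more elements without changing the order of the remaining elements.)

4

Backtracking the LCS table gives one alignment: cat (A1,B2) → owl (A2,B4) → rat (A3,B8) → ant (A4,B9).
So the longest common subsequence has length 4.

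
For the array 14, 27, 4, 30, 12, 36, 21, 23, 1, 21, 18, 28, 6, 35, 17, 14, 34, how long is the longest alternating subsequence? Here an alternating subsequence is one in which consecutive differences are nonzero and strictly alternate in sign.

16

A longest alternating subsequence is 14, 27, 4, 30, 12, 36, 21, 23, 1, 21, 18, 28, 6, 35, 17, 34 (positions 1,2,3,4,5,6,7,8,9,10,11,12,13,14,15,17); its 15 consecutive differences strictly alternate in sign, and length 16 is optimal.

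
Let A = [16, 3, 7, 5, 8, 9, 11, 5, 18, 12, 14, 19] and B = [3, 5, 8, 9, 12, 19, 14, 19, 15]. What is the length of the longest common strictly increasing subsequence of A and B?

7

For each value that appears in both, track the longest common increasing run ending there.
The best achievable length is 7; one witness is 3, 5, 8, 9, 12, 14, 19 (A-positions 2,4,5,6,10,11,12, B-positions 1,2,3,4,5,7,8).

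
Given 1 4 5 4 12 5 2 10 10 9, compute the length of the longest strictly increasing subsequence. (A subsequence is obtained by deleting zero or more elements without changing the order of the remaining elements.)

4

Scanning left to right, the best length ending at each element is: 1→1, 4→2, 5→3, 4→2, 12→4, 5→3, 2→2, 10→4, 10→4, 9→4.
So the longest increasing subsequence has length 4, e.g. 1, 4, 5, 12.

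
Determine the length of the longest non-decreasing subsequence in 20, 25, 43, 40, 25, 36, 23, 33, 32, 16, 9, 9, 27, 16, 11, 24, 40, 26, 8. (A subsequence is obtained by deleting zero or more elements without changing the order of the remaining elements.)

5

Let dp[i] be the longest non-decreasing subsequence ending at position i. Then dp = [1, 2, 3, 3, 3, 4, 2, 4, 4, 1, 1, 2, 4, 3, 3, 4, 5, 5, 1].
The maximum is 5; one witness is 20, 25, 25, 36, 40 at positions 1,2,5,6,17.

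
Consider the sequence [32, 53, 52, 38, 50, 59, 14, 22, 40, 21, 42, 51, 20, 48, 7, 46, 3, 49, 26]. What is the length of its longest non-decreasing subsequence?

6

Scanning left to right, the best length ending at each element is: 32→1, 53→2, 52→2, 38→2, 50→3, 59→4, 14→1, 22→2, 40→3, 21→2, 42→4, 51→5, 20→2, 48→5, 7→1, 46→5, 3→1, 49→6, 26→3.
So the longest non-decreasing subsequence has length 6, e.g. 32, 38, 40, 42, 48, 49.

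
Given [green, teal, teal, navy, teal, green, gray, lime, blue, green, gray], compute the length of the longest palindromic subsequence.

Using dp[i][j] = 2 + dp[i+1][j−1] if the ends match, else max(dp[i+1][j], dp[i][j−1]):
dp[1][11] = 5. A witness is green teal navy teal green at positions 1,3,4,5,10.

5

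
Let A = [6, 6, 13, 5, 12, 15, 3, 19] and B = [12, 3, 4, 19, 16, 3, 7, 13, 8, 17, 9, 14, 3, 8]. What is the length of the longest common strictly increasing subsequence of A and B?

For each value that appears in both, track the longest common increasing run ending there.
The best achievable length is 2; one witness is 12, 19 (A-positions 5,8, B-positions 1,4).

2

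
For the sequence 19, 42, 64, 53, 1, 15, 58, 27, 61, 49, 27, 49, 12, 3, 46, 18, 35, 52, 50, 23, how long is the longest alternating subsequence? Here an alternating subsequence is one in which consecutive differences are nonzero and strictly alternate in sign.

13

Track the best alternating length ending on an up-step vs a down-step at each position: up/down = 1/1, 2/1, 2/1, 2/3, 1/3, 4/3, 4/3, 4/5, 6/3, 6/7, 4/7, 8/7, 4/9, 4/9, 10/9, 10/11, 12/11, 12/7, 12/13, 12/13.
The maximum over both is 13; one such subsequence is 19, 64, 53, 58, 27, 61, 27, 49, 12, 46, 18, 52, 50.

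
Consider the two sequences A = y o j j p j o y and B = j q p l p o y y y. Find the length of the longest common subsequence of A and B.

Backtracking the LCS table gives one alignment: j (A3,B1) → p (A5,B5) → o (A7,B6) → y (A8,B9).
So the longest common subsequence has length 4.

4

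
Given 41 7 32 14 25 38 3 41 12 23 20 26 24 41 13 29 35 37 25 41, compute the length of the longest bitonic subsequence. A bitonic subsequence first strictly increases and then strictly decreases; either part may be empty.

One longest bitonic subsequence is 7, 14, 25, 38, 41, 26, 24, 13 (positions 2,4,5,6,8,12,13,15): it rises to 41 then falls. Length 8 is optimal.

8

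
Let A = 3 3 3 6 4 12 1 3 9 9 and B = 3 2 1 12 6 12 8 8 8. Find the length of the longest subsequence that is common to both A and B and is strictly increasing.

3

For each value that appears in both, track the longest common increasing run ending there.
The best achievable length is 3; one witness is 3, 6, 12 (A-positions 1,4,6, B-positions 1,5,6).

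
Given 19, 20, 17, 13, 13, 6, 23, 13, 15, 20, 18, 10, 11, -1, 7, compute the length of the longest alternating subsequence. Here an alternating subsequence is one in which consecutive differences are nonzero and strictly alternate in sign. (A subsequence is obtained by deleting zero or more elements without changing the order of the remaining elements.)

10

A longest alternating subsequence is 19, 20, 17, 23, 13, 15, 10, 11, -1, 7 (positions 1,2,3,7,8,9,12,13,14,15); its 9 consecutive differences strictly alternate in sign, and length 10 is optimal.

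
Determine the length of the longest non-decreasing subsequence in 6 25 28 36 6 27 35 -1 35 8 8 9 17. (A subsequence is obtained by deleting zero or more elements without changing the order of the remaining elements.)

6

Let dp[i] be the longest non-decreasing subsequence ending at position i. Then dp = [1, 2, 3, 4, 2, 3, 4, 1, 5, 3, 4, 5, 6].
The maximum is 6; one witness is 6, 6, 8, 8, 9, 17 at positions 1,5,10,11,12,13.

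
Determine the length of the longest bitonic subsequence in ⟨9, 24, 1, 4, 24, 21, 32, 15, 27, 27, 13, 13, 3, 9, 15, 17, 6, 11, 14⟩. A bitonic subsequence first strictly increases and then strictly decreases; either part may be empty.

8

Let inc[i] be the LIS ending at i and dec[i] the longest strictly decreasing subsequence starting at i. inc = [1, 2, 1, 2, 3, 3, 4, 3, 4, 4, 3, 3, 2, 3, 4, 5, 3, 4, 5], dec = [3, 6, 1, 2, 6, 5, 5, 4, 4, 4, 3, 3, 1, 2, 2, 2, 1, 1, 1].
max_i inc[i]+dec[i]−1 = 8, with one witness 1, 4, 24, 21, 15, 13, 9, 6.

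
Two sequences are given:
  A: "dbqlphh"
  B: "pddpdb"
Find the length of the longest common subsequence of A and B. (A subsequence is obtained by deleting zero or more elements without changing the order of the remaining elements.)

A longest common subsequence is db (length 2); the LCS DP confirms no longer common subsequence exists.

2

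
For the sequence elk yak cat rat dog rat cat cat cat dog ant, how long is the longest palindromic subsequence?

5

Using dp[i][j] = 2 + dp[i+1][j−1] if the ends match, else max(dp[i+1][j], dp[i][j−1]):
dp[1][11] = 5. A witness is dog cat cat cat dog at positions 5,7,8,9,10.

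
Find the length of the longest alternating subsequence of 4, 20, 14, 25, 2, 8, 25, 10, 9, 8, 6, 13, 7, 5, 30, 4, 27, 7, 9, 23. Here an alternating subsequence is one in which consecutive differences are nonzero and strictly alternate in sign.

14

Track the best alternating length ending on an up-step vs a down-step at each position: up/down = 1/1, 2/1, 2/3, 4/1, 1/5, 6/5, 6/1, 6/7, 6/7, 6/7, 6/7, 8/7, 8/9, 6/9, 10/1, 6/11, 12/11, 12/13, 14/13, 14/13.
The maximum over both is 14; one such subsequence is 4, 20, 14, 25, 2, 25, 10, 13, 7, 30, 4, 27, 7, 9.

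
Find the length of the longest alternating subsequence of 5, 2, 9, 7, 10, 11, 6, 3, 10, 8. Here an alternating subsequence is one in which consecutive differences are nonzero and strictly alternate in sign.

8

A longest alternating subsequence is 5, 2, 9, 7, 10, 6, 10, 8 (positions 1,2,3,4,5,7,9,10); its 7 consecutive differences strictly alternate in sign, and length 8 is optimal.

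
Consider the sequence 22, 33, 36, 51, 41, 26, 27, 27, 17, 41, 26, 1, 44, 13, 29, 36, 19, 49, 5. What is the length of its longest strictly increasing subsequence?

One longest increasing subsequence is 22, 33, 36, 41, 44, 49 (positions 1,2,3,5,13,18), of length 6; no longer one exists.

6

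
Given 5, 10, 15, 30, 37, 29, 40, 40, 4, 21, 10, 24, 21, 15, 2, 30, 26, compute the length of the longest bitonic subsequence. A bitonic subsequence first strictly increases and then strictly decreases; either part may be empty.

Let inc[i] be the LIS ending at i and dec[i] the longest strictly decreasing subsequence starting at i. inc = [1, 2, 3, 4, 5, 4, 6, 6, 1, 4, 2, 5, 4, 3, 1, 6, 6], dec = [3, 3, 3, 6, 6, 5, 5, 5, 2, 3, 2, 4, 3, 2, 1, 2, 1].
max_i inc[i]+dec[i]−1 = 10, with one witness 5, 10, 15, 30, 37, 29, 24, 21, 15, 2.

10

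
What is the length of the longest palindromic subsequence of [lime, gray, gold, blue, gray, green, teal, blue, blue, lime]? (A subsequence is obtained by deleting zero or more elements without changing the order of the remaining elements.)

One longest palindromic subsequence is lime blue blue blue lime (positions 1,4,8,9,10); it reads the same forward and backward, and the interval DP gives dp[1][10] = 5.

5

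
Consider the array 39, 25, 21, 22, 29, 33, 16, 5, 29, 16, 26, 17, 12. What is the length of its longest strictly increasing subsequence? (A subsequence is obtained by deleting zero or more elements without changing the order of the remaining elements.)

4

One longest increasing subsequence is 21, 22, 29, 33 (positions 3,4,5,6), of length 4; no longer one exists.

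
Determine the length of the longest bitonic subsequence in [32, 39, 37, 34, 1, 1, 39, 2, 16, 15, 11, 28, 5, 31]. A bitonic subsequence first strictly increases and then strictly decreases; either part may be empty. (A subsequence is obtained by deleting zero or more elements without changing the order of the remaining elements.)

Let inc[i] be the LIS ending at i and dec[i] the longest strictly decreasing subsequence starting at i. inc = [1, 2, 2, 2, 1, 1, 3, 2, 3, 3, 3, 4, 3, 5], dec = [5, 7, 6, 5, 1, 1, 5, 1, 4, 3, 2, 2, 1, 1].
max_i inc[i]+dec[i]−1 = 8, with one witness 32, 39, 37, 34, 16, 15, 11, 5.

8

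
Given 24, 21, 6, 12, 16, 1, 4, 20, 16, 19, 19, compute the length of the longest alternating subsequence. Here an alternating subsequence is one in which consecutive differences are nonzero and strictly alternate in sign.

Track the best alternating length ending on an up-step vs a down-step at each position: up/down = 1/1, 1/2, 1/2, 3/2, 3/2, 1/4, 5/4, 5/2, 5/6, 7/6, 7/6.
The maximum over both is 7; one such subsequence is 24, 6, 12, 1, 20, 16, 19.

7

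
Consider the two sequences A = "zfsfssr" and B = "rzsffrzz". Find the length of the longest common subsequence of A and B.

4

A longest common subsequence is zffr (length 4); the LCS DP confirms no longer common subsequence exists.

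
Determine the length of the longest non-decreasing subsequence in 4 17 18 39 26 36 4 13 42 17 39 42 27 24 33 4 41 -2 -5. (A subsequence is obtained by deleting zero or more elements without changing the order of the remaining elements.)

One longest non-decreasing subsequence is 4, 17, 18, 26, 36, 42, 42 (positions 1,2,3,5,6,9,12), of length 7; no longer one exists.

7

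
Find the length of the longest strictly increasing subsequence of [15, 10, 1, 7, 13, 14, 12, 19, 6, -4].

Let dp[i] be the longest increasing subsequence ending at position i. Then dp = [1, 1, 1, 2, 3, 4, 3, 5, 2, 1].
The maximum is 5; one witness is 1, 7, 13, 14, 19 at positions 3,4,5,6,8.

5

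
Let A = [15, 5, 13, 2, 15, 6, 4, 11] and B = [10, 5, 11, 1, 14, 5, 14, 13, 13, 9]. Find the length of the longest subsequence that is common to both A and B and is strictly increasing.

A longest common strictly increasing subsequence is 5, 11 (length 2); it appears in order in both A and B, and no longer such subsequence exists.

2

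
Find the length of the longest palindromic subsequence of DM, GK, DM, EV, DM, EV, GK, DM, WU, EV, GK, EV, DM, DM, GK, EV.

One longest palindromic subsequence is GK DM DM EV GK EV GK EV DM DM GK (positions 2,3,5,6,7,10,11,12,13,14,15); it reads the same forward and backward, and the interval DP gives dp[1][16] = 11.

11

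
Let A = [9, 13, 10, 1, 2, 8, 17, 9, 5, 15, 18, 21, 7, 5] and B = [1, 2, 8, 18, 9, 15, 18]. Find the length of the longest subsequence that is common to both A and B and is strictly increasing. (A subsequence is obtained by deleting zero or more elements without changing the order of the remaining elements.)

6

A longest common strictly increasing subsequence is 1, 2, 8, 9, 15, 18 (length 6); it appears in order in both A and B, and no longer such subsequence exists.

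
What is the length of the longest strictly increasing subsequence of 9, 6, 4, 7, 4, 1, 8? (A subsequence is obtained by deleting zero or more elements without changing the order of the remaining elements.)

Let dp[i] be the longest increasing subsequence ending at position i. Then dp = [1, 1, 1, 2, 1, 1, 3].
The maximum is 3; one witness is 6, 7, 8 at positions 2,4,7.

3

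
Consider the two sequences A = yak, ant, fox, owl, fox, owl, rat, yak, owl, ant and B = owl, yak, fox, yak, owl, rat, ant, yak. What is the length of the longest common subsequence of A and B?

5

A longest common subsequence is yak, fox, owl, rat, yak (length 5); the LCS DP confirms no longer common subsequence exists.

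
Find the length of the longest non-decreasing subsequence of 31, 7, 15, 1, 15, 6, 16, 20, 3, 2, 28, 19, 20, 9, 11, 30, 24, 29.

Let dp[i] be the longest non-decreasing subsequence ending at position i. Then dp = [1, 1, 2, 1, 3, 2, 4, 5, 2, 2, 6, 5, 6, 3, 4, 7, 7, 8].
The maximum is 8; one witness is 7, 15, 15, 16, 20, 20, 24, 29 at positions 2,3,5,7,8,13,17,18.

8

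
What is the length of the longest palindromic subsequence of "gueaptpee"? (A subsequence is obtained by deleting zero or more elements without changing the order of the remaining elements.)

Using dp[i][j] = 2 + dp[i+1][j−1] if the ends match, else max(dp[i+1][j], dp[i][j−1]):
dp[1][9] = 5. A witness is eptpe at positions 3,5,6,7,9.

5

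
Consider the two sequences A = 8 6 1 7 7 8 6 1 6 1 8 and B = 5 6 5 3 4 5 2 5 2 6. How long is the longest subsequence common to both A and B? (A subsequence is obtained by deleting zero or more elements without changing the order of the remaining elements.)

Backtracking the LCS table gives one alignment: 6 (A2,B2) → 6 (A9,B10).
So the longest common subsequence has length 2.

2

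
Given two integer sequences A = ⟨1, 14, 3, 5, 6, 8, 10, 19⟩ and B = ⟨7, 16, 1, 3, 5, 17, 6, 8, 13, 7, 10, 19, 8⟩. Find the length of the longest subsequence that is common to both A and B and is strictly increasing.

7

For each value that appears in both, track the longest common increasing run ending there.
The best achievable length is 7; one witness is 1, 3, 5, 6, 8, 10, 19 (A-positions 1,3,4,5,6,7,8, B-positions 3,4,5,7,8,11,12).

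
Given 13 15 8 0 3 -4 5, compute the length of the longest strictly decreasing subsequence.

One longest decreasing subsequence is 13, 8, 0, -4 (positions 1,3,4,6), of length 4; no longer one exists.

4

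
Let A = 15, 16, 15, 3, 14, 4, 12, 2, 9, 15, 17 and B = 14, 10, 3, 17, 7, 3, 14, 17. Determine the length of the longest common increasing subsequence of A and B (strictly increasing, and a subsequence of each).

3

For each value that appears in both, track the longest common increasing run ending there.
The best achievable length is 3; one witness is 3, 14, 17 (A-positions 4,5,11, B-positions 3,7,8).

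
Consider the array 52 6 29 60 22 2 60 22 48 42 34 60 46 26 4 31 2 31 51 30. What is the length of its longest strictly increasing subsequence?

5

Scanning left to right, the best length ending at each element is: 52→1, 6→1, 29→2, 60→3, 22→2, 2→1, 60→3, 22→2, 48→3, 42→3, 34→3, 60→4, 46→4, 26→3, 4→2, 31→4, 2→1, 31→4, 51→5, 30→4.
So the longest increasing subsequence has length 5, e.g. 6, 29, 42, 46, 51.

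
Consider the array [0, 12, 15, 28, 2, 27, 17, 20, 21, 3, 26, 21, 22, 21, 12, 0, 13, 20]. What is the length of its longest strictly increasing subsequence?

Let dp[i] be the longest increasing subsequence ending at position i. Then dp = [1, 2, 3, 4, 2, 4, 4, 5, 6, 3, 7, 6, 7, 6, 4, 1, 5, 6].
The maximum is 7; one witness is 0, 12, 15, 17, 20, 21, 26 at positions 1,2,3,7,8,9,11.

7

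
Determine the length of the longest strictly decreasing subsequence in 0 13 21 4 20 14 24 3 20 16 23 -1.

Scanning left to right, the best length ending at each element is: 0→1, 13→1, 21→1, 4→2, 20→2, 14→3, 24→1, 3→4, 20→2, 16→3, 23→2, -1→5.
So the longest decreasing subsequence has length 5, e.g. 21, 20, 14, 3, -1.

5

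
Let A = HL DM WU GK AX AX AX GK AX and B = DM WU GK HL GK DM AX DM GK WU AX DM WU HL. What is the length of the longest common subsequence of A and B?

6

A longest common subsequence is DM, WU, GK, AX, GK, AX (length 6); the LCS DP confirms no longer common subsequence exists.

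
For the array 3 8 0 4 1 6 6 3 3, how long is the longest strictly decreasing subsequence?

Scanning left to right, the best length ending at each element is: 3→1, 8→1, 0→2, 4→2, 1→3, 6→2, 6→2, 3→3, 3→3.
So the longest decreasing subsequence has length 3, e.g. 8, 4, 1.

3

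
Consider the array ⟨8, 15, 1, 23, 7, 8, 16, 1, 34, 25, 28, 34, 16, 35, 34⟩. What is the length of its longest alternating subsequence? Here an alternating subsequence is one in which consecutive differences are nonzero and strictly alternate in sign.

13

Track the best alternating length ending on an up-step vs a down-step at each position: up/down = 1/1, 2/1, 1/3, 4/1, 4/5, 6/5, 6/5, 1/7, 8/1, 8/9, 10/9, 10/1, 8/11, 12/1, 12/13.
The maximum over both is 13; one such subsequence is 8, 15, 1, 23, 7, 8, 1, 34, 25, 28, 16, 35, 34.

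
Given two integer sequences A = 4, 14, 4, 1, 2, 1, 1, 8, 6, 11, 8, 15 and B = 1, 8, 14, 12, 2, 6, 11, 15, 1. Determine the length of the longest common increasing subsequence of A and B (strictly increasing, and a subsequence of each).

5

A longest common strictly increasing subsequence is 1, 2, 6, 11, 15 (length 5); it appears in order in both A and B, and no longer such subsequence exists.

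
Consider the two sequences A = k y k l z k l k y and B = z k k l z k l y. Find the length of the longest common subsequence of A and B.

7

A longest common subsequence is kklzkly (length 7); the LCS DP confirms no longer common subsequence exists.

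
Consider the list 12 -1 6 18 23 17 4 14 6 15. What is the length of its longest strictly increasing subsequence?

4

Let dp[i] be the longest increasing subsequence ending at position i. Then dp = [1, 1, 2, 3, 4, 3, 2, 3, 3, 4].
The maximum is 4; one witness is -1, 6, 18, 23 at positions 2,3,4,5.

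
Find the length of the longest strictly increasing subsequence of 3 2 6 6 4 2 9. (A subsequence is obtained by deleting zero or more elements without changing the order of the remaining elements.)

Let dp[i] be the longest increasing subsequence ending at position i. Then dp = [1, 1, 2, 2, 2, 1, 3].
The maximum is 3; one witness is 3, 6, 9 at positions 1,3,7.

3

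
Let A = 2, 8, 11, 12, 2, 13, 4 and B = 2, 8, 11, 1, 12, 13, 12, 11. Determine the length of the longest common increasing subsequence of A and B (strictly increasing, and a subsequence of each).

5

For each value that appears in both, track the longest common increasing run ending there.
The best achievable length is 5; one witness is 2, 8, 11, 12, 13 (A-positions 1,2,3,4,6, B-positions 1,2,3,5,6).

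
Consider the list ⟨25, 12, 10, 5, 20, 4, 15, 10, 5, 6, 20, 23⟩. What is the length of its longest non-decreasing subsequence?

Let dp[i] be the longest non-decreasing subsequence ending at position i. Then dp = [1, 1, 1, 1, 2, 1, 2, 2, 2, 3, 4, 5].
The maximum is 5; one witness is 5, 5, 6, 20, 23 at positions 4,9,10,11,12.

5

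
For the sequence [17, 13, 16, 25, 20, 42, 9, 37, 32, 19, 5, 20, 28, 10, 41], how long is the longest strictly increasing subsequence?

Let dp[i] be the longest increasing subsequence ending at position i. Then dp = [1, 1, 2, 3, 3, 4, 1, 4, 4, 3, 1, 4, 5, 2, 6].
The maximum is 6; one witness is 13, 16, 19, 20, 28, 41 at positions 2,3,10,12,13,15.

6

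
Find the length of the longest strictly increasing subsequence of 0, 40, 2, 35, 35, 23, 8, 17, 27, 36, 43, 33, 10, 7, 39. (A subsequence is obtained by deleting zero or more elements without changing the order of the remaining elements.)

Let dp[i] be the longest increasing subsequence ending at position i. Then dp = [1, 2, 2, 3, 3, 3, 3, 4, 5, 6, 7, 6, 4, 3, 7].
The maximum is 7; one witness is 0, 2, 8, 17, 27, 36, 43 at positions 1,3,7,8,9,10,11.

7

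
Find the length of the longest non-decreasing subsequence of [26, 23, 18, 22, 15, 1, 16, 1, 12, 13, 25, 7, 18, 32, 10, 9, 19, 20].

7

One longest non-decreasing subsequence is 1, 1, 12, 13, 18, 19, 20 (positions 6,8,9,10,13,17,18), of length 7; no longer one exists.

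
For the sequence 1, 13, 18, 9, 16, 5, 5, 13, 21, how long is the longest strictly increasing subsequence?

One longest increasing subsequence is 1, 13, 18, 21 (positions 1,2,3,9), of length 4; no longer one exists.

4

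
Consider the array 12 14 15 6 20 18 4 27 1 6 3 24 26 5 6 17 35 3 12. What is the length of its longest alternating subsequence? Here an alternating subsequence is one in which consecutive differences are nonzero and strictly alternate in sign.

14

A longest alternating subsequence is 12, 14, 6, 20, 18, 27, 1, 6, 3, 24, 5, 6, 3, 12 (positions 1,2,4,5,6,8,9,10,11,12,14,15,18,19); its 13 consecutive differences strictly alternate in sign, and length 14 is optimal.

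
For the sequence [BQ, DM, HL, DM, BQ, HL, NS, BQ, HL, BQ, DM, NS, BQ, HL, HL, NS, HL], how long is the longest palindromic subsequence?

Using dp[i][j] = 2 + dp[i+1][j−1] if the ends match, else max(dp[i+1][j], dp[i][j−1]):
dp[1][17] = 9. A witness is HL NS HL BQ NS BQ HL NS HL at positions 3,7,9,10,12,13,15,16,17.

9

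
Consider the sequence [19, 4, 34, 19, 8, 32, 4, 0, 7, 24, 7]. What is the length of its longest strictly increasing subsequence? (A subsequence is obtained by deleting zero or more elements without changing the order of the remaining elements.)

One longest increasing subsequence is 4, 19, 32 (positions 2,4,6), of length 3; no longer one exists.

3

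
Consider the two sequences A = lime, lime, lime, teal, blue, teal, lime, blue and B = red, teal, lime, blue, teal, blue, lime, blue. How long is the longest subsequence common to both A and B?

5

Backtracking the LCS table gives one alignment: lime (A1,B3) → teal (A4,B5) → blue (A5,B6) → lime (A7,B7) → blue (A8,B8).
So the longest common subsequence has length 5.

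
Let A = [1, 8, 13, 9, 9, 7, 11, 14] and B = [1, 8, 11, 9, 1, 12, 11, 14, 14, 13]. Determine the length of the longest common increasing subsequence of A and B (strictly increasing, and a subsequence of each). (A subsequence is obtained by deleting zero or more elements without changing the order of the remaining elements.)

5

A longest common strictly increasing subsequence is 1, 8, 9, 11, 14 (length 5); it appears in order in both A and B, and no longer such subsequence exists.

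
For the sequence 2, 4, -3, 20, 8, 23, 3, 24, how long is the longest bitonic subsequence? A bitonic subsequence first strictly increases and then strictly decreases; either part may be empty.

5

Let inc[i] be the LIS ending at i and dec[i] the longest strictly decreasing subsequence starting at i. inc = [1, 2, 1, 3, 3, 4, 2, 5], dec = [2, 2, 1, 3, 2, 2, 1, 1].
max_i inc[i]+dec[i]−1 = 5, with one witness 2, 4, 20, 8, 3.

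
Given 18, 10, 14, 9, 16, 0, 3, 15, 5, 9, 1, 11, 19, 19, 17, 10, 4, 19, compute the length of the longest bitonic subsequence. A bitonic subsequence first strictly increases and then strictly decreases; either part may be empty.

One longest bitonic subsequence is 0, 3, 5, 9, 11, 19, 17, 10, 4 (positions 6,7,9,10,12,13,15,16,17): it rises to 19 then falls. Length 9 is optimal.

9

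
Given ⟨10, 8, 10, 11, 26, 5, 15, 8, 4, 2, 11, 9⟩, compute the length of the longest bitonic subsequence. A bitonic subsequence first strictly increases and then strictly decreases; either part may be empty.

Let inc[i] be the LIS ending at i and dec[i] the longest strictly decreasing subsequence starting at i. inc = [1, 1, 2, 3, 4, 1, 4, 2, 1, 1, 3, 3], dec = [5, 4, 4, 4, 5, 3, 4, 3, 2, 1, 2, 1].
max_i inc[i]+dec[i]−1 = 8, with one witness 8, 10, 11, 26, 15, 8, 4, 2.

8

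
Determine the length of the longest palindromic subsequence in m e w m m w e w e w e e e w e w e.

One longest palindromic subsequence is eweweeeewewe (positions 2,3,7,8,9,11,12,13,14,15,16,17); it reads the same forward and backward, and the interval DP gives dp[1][17] = 12.

12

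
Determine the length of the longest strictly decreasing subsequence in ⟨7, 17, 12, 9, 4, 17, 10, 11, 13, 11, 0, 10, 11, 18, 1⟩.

Let dp[i] be the longest decreasing subsequence ending at position i. Then dp = [1, 1, 2, 3, 4, 1, 3, 3, 2, 3, 5, 4, 3, 1, 5].
The maximum is 5; one witness is 17, 12, 9, 4, 0 at positions 2,3,4,5,11.

5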